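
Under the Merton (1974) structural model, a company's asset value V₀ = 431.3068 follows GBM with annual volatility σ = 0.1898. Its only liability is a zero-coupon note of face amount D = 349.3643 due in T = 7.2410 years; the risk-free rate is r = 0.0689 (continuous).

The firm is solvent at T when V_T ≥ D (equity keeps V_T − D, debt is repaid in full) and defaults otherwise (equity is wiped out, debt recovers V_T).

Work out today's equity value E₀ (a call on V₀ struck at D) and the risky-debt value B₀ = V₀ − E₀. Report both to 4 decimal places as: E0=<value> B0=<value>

E0=224.8411 B0=206.4657

Equity is a call on the firm's assets struck at D = 349.3643:
d₁ = [ln(V₀/D) + (r + σ²/2)T] / (σ√T)
   = [ln(431.3068/349.3643) + (0.0689 + 0.5·0.1898²)·7.2410] / (0.1898·√7.2410)
   = [0.210704 + 0.629330] / 0.510735 = 1.644756
d₂ = d₁ − σ√T = 1.644756 − 0.510735 = 1.134022
N(d₁) = 0.949990,  N(d₂) = 0.871607,  e^(−rT) = 0.607195
E₀ = V₀·N(d₁) − D·e^(−rT)·N(d₂)
   = 431.3068·0.949990 − 349.3643·0.607195·0.871607 = 224.841051
B₀ = V₀ − E₀ = 431.3068 − 224.841051 = 206.465749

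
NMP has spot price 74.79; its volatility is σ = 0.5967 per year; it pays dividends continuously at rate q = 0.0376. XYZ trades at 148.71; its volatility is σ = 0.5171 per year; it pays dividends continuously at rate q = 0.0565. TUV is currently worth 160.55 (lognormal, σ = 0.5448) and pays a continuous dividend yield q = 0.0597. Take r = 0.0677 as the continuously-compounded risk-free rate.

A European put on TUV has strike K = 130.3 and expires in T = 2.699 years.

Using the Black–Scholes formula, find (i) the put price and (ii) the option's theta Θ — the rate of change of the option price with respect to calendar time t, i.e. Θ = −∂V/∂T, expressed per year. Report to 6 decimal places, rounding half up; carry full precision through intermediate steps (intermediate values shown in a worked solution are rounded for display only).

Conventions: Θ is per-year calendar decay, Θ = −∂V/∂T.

σ√T = 0.5448·√2.699 = 0.895032
d₁ = (ln(S/K) + (r−q+σ²/2)T) / (σ√T) = (ln(160.55/130.3) + (0.0677−0.0597+0.5448²/2)·2.699) / 0.895032 = (0.208766 + 0.422133) / 0.895032 = 0.704890
d₂ = d₁ − σ√T = 0.704890 − 0.895032 = -0.190142
e^{−rT} = 0.832999
e^{−qT} = 0.851181
N(−d₁) = 0.240439,  N(−d₂) = 0.575401
Put price V = K·e^{−rT}·N(−d₂) − S·e^{−qT}·N(−d₁) = 62.453933 − 32.857754 = 29.596179
φ(d₁) = (1/√(2π))·e^{−d₁²/2} = 0.311183
Θ = −S·e^{−qT}·φ(d₁)·σ/(2√T) − q·S·e^{−qT}·N(−d₁) + r·K·e^{−rT}·N(−d₂) = −7.051055 − 1.961608 + 4.228131 = -4.784532

price = 29.596179
Θ = -4.784532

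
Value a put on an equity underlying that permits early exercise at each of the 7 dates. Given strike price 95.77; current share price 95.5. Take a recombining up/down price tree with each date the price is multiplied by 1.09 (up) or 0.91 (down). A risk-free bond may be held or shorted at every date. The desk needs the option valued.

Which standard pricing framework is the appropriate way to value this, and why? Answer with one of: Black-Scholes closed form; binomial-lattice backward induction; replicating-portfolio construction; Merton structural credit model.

framework: binomial-lattice backward induction

Key observation: the defining feature is the embedded early-exercise option across 7 discrete dates on the spot-95.5 tree; pricing the strike-95.77 put means working backward with an exercise test at every node.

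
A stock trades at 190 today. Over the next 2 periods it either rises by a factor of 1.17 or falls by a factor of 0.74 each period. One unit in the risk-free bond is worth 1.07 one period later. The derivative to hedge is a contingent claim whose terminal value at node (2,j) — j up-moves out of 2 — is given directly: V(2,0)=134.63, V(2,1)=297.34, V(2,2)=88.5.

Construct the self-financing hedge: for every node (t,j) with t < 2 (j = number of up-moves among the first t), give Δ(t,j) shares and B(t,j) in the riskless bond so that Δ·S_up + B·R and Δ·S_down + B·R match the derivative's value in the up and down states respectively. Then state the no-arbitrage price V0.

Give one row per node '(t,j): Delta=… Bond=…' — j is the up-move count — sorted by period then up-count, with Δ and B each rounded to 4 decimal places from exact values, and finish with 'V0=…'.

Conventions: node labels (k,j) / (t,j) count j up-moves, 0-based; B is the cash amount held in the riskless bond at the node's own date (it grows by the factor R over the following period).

(0,0): Delta=-1.4005 Bond=410.6902
(1,0): Delta=2.6913 Bond=-135.8715
(1,1): Delta=-2.1848 Bond=613.7748
V0=144.5893

No-arbitrage ⇒ martingale measure with p* = (R−d)/(u−d) = 0.7674.
Expiry values: V(2,0)=134.6300, V(2,1)=297.3400, V(2,2)=88.5000
  t=1,j=0: stock 140.6000 → up 164.5020 (V=297.3400), down 104.0440 (V=134.6300). Price 242.5238; hedge Δ=2.6913, bond B=-135.8715.
  t=1,j=1: stock 222.3000 → up 260.0910 (V=88.5000), down 164.5020 (V=297.3400). Price 128.1004; hedge Δ=-2.1848, bond B=613.7748.
  t=0,j=0: stock 190.0000 → up 222.3000 (V=128.1004), down 140.6000 (V=242.5238). Price 144.5893; hedge Δ=-1.4005, bond B=410.6902.
Sanity check at the root: Δ(0,0)·S0 + B(0,0) reproduces V0 = 144.5893.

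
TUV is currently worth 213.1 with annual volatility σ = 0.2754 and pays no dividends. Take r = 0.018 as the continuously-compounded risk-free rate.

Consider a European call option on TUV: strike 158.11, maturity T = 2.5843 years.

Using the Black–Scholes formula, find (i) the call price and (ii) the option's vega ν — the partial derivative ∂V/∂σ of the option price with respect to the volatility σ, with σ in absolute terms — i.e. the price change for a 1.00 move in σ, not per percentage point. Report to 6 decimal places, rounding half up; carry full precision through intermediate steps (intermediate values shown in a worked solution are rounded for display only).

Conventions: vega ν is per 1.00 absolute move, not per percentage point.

price = 71.934139
ν = 82.843381

σ√T = 0.2754·√2.5843 = 0.442726
d₁ = (ln(S/K) + (r+σ²/2)T) / (σ√T) = (ln(213.1/158.11) + (0.018+0.2754²/2)·2.5843) / 0.442726 = (0.298471 + 0.144521) / 0.442726 = 1.000598
d₂ = d₁ − σ√T = 1.000598 − 0.442726 = 0.557872
e^{−rT} = 0.954548
N(d₁) = 0.841489,  N(d₂) = 0.711534
Call price V = S·N(d₁) − K·e^{−rT}·N(d₂) = 179.321408 − 107.387268 = 71.934139
φ(d₁) = (1/√(2π))·e^{−d₁²/2} = 0.241826
ν = S·φ(d₁)·√T = 82.843381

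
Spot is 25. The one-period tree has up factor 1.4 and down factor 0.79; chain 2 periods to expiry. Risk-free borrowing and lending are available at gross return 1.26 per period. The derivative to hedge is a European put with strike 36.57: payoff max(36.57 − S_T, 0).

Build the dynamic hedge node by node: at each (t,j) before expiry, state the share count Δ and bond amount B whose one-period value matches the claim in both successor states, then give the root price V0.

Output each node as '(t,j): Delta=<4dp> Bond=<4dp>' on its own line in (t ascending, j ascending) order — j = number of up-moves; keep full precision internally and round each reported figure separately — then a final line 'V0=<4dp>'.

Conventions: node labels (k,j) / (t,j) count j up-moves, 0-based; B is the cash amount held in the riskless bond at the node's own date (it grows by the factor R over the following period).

(0,0): Delta=-0.5016 Bond=15.2222
(1,0): Delta=-1.0000 Bond=29.0238
(1,1): Delta=-0.4178 Bond=16.2477
V0=2.6828

Risk-neutral probability p* = (R−d)/(u−d) = (1.26−0.79)/(1.4−0.79) = 0.7705.
Expiry values: V(2,0)=20.9675, V(2,1)=8.9200, V(2,2)=0.0000
Node (1,0) S=19.7500: V=(p*·8.9200+(1−p*)·20.9675)/1.26=9.2738; Δ=(8.9200−20.9675)/(27.6500−15.6025)=-1.0000; B=V−Δ·S=29.0238
Node (1,1) S=35.0000: V=(p*·0.0000+(1−p*)·8.9200)/1.26=1.6248; Δ=(0.0000−8.9200)/(49.0000−27.6500)=-0.4178; B=V−Δ·S=16.2477
Node (0,0) S=25.0000: V=(p*·1.6248+(1−p*)·9.2738)/1.26=2.6828; Δ=(1.6248−9.2738)/(35.0000−19.7500)=-0.5016; B=V−Δ·S=15.2222
Check: Δ(0,0)·S0 + B(0,0) = 2.6828 = V0.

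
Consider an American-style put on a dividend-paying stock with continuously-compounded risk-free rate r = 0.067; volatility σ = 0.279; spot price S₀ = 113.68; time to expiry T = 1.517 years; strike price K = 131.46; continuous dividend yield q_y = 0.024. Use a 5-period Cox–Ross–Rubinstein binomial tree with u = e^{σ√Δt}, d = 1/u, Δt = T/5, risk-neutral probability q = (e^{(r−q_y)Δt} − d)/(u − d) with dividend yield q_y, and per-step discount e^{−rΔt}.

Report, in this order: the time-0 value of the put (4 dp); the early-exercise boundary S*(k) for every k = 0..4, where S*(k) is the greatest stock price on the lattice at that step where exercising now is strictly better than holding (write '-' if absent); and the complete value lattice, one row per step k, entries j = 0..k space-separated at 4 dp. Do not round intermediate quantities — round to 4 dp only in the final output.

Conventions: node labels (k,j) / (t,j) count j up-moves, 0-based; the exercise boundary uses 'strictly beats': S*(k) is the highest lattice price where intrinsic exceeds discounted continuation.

Δt=0.30340  u=1.16612  d=0.85755  q=0.50421  discount=0.97988
step 5 (expiry): payoffs max(K−S,0) = 78.7399 59.7699 33.9739 0.0000 0.0000 0.0000
step 4: (k=4,j=0): S=61.4777, K−S=69.9823, hold=67.7830 ⇒ V=69.9823 exercise | (k=4,j=1): S=83.5990, K−S=47.8610, hold=45.8222 ⇒ V=47.8610 exercise | (k=4,j=2): S=113.6800, K−S=17.7800, hold=16.5049 ⇒ V=17.7800 exercise | (k=4,j=3): S=154.5849, K−S=0.0000, hold=0.0000 ⇒ V=0.0000 continue | (k=4,j=4): S=210.2085, K−S=0.0000, hold=0.0000 ⇒ V=0.0000 continue  boundary S*=113.6800
step 3: (k=3,j=0): S=71.6901, K−S=59.7699, hold=57.6447 ⇒ V=59.7699 exercise | (k=3,j=1): S=97.4861, K−S=33.9739, hold=32.0359 ⇒ V=33.9739 exercise | (k=3,j=2): S=132.5640, K−S=0.0000, hold=8.6377 ⇒ V=8.6377 continue | (k=3,j=3): S=180.2639, K−S=0.0000, hold=0.0000 ⇒ V=0.0000 continue  boundary S*=97.4861
step 2: (k=2,j=0): S=83.5990, K−S=47.8610, hold=45.8222 ⇒ V=47.8610 exercise | (k=2,j=1): S=113.6800, K−S=17.7800, hold=20.7725 ⇒ V=20.7725 continue | (k=2,j=2): S=154.5849, K−S=0.0000, hold=4.1963 ⇒ V=4.1963 continue  boundary S*=83.5990
step 1: (k=1,j=0): S=97.4861, K−S=33.9739, hold=33.5144 ⇒ V=33.9739 exercise | (k=1,j=1): S=132.5640, K−S=0.0000, hold=12.1648 ⇒ V=12.1648 continue  boundary S*=97.4861
step 0: (k=0,j=0): S=113.6800, K−S=17.7800, hold=22.5151 ⇒ V=22.5151 continue  boundary S*=-

price = 22.5151
boundary = - 97.4861 83.5990 97.4861 113.6800
tree:
22.5151
33.9739 12.1648
47.8610 20.7725 4.1963
59.7699 33.9739 8.6377 0.0000
69.9823 47.8610 17.7800 0.0000 0.0000
78.7399 59.7699 33.9739 0.0000 0.0000 0.0000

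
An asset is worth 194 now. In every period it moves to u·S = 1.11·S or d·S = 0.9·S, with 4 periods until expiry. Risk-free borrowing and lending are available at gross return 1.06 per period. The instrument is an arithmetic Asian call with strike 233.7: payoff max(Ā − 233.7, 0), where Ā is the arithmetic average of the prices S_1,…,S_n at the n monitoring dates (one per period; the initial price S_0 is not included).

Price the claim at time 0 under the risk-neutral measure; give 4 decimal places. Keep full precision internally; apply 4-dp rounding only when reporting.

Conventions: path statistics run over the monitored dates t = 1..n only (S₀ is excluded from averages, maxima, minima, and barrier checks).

Under the martingale measure an up-move has probability p* = 0.7619; value the claim as the probability-weighted average of per-path payoffs, discounted 4 periods at R = 1.06.
Enumerate all 2^4 = 16 price paths (U = up ×1.11, D = down ×0.9); each path with k up-moves has probability p*^k·(1−p*)^(4−k).
DDDD: Ā=150.1123, payoff=0.0000, prob=0.003214
UDDD: Ā=185.1386, payoff=0.0000, prob=0.010284
DUDD: Ā=174.9536, payoff=0.0000, prob=0.010284
UUDD: Ā=215.7761, payoff=0.0000, prob=0.032908
DDUD: Ā=165.7871, payoff=0.0000, prob=0.010284
UDUD: Ā=204.4707, payoff=0.0000, prob=0.032908
DUUD: Ā=194.2857, payoff=0.0000, prob=0.032908
UUUD: Ā=239.6190, payoff=5.9190, prob=0.105306
DDDU: Ā=157.5372, payoff=0.0000, prob=0.010284
UDDU: Ā=194.2959, payoff=0.0000, prob=0.032908
DUDU: Ā=184.1109, payoff=0.0000, prob=0.032908
UUDU: Ā=227.0701, payoff=0.0000, prob=0.105306
DDUU: Ā=174.9444, payoff=0.0000, prob=0.032908
UDUU: Ā=215.7648, payoff=0.0000, prob=0.105306
DUUU: Ā=205.5798, payoff=0.0000, prob=0.105306
UUUU: Ā=253.5484, payoff=19.8484, prob=0.336979
Price = Σ prob·payoff / R^4 = 7.311793 / 1.262477 = 5.7916

price = 5.7916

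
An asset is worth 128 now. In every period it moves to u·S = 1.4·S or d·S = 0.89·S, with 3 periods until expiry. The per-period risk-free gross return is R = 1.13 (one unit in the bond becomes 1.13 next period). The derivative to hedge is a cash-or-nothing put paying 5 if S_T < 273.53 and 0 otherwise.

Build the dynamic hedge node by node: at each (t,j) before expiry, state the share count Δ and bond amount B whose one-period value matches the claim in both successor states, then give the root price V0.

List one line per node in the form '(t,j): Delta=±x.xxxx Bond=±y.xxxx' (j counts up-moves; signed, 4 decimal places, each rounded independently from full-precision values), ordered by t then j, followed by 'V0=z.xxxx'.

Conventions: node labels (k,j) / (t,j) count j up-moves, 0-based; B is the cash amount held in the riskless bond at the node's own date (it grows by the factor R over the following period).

Arbitrage-free pricing uses the up-move probability p* = (R−d)/(u−d) = 0.4706, discounting each step at R = 1.13.
Terminal payoffs: V(3,0)=5.0000, V(3,1)=5.0000, V(3,2)=5.0000, V(3,3)=0.0000
  t=2,j=0: stock 101.3888 → up 141.9443 (V=5.0000), down 90.2360 (V=5.0000). Price 4.4248; hedge Δ=0.0000, bond B=4.4248.
  t=2,j=1: stock 159.4880 → up 223.2832 (V=5.0000), down 141.9443 (V=5.0000). Price 4.4248; hedge Δ=0.0000, bond B=4.4248.
  t=2,j=2: stock 250.8800 → up 351.2320 (V=0.0000), down 223.2832 (V=5.0000). Price 2.3425; hedge Δ=-0.0391, bond B=12.1465.
  t=1,j=0: stock 113.9200 → up 159.4880 (V=4.4248), down 101.3888 (V=4.4248). Price 3.9157; hedge Δ=0.0000, bond B=3.9157.
  t=1,j=1: stock 179.2000 → up 250.8800 (V=2.3425), down 159.4880 (V=4.4248). Price 3.0486; hedge Δ=-0.0228, bond B=7.1314.
  t=0,j=0: stock 128.0000 → up 179.2000 (V=3.0486), down 113.9200 (V=3.9157). Price 3.1041; hedge Δ=-0.0133, bond B=4.8044.
As a check, the time-0 holding Δ(0,0)·S0 + B(0,0) comes to 3.1041 — exactly V0.

(0,0): Delta=-0.0133 Bond=4.8044
(1,0): Delta=0.0000 Bond=3.9157
(1,1): Delta=-0.0228 Bond=7.1314
(2,0): Delta=0.0000 Bond=4.4248
(2,1): Delta=0.0000 Bond=4.4248
(2,2): Delta=-0.0391 Bond=12.1465
V0=3.1041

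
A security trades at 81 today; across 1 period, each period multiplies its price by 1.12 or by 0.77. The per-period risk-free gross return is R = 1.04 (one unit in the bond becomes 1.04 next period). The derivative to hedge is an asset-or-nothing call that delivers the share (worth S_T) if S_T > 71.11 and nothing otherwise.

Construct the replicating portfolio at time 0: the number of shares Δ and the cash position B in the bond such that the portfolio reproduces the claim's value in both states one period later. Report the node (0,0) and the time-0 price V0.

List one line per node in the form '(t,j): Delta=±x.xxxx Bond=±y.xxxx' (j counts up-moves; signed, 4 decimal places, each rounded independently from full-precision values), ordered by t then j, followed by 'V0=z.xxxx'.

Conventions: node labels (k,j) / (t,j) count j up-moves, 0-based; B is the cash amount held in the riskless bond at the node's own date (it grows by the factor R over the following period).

No-arbitrage ⇒ martingale measure with p* = (R−d)/(u−d) = 0.7714.
Terminal payoffs: V(1,0)=0.0000, V(1,1)=90.7200
(0,0): S=81.0000. Δ = (V_up−V_dn)/(S_up−S_dn) = (90.7200−0.0000)/(90.7200−62.3700) = 3.2000. V = [p*·90.7200 + (1−p*)·0.0000]/1.04 = 67.2923. B = V − Δ·S = -191.9077.
Verification: the root portfolio costs Δ(0,0)·S0 + B(0,0) = 67.2923, matching V0.

(0,0): Delta=3.2000 Bond=-191.9077
V0=67.2923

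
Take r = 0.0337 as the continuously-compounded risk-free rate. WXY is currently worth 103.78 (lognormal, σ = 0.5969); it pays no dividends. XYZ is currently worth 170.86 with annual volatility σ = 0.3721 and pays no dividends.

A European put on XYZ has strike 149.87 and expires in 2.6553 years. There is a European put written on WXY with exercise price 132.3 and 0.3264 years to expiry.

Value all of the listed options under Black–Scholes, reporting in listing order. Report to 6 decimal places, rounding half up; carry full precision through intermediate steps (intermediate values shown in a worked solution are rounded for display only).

price(XYZ put K=149.87) = 22.083791
price(WXY put K=132.3) = 32.900605

[XYZ put K=149.87]
σ√T = 0.3721·√2.6553 = 0.606340
d₁ = (ln(S/K) + (r+σ²/2)T) / (σ√T) = (ln(170.86/149.87) + (0.0337+0.3721²/2)·2.6553) / 0.606340 = (0.131076 + 0.273308) / 0.606340 = 0.666926
d₂ = d₁ − σ√T = 0.666926 − 0.606340 = 0.060586
e^{−rT} = 0.914403
N(−d₁) = 0.252410,  N(−d₂) = 0.475845
price = K·e^{−rT}·N(−d₂) − S·N(−d₁) = 65.210510 − 43.126719 = 22.083791
[WXY put K=132.3]
σ√T = 0.5969·√0.3264 = 0.341017
d₁ = (ln(S/K) + (r+σ²/2)T) / (σ√T) = (ln(103.78/132.3) + (0.0337+0.5969²/2)·0.3264) / 0.341017 = (-0.242799 + 0.069146) / 0.341017 = -0.509219
d₂ = d₁ − σ√T = -0.509219 − 0.341017 = -0.850237
e^{−rT} = 0.989061
N(−d₁) = 0.694701,  N(−d₂) = 0.802403
price = K·e^{−rT}·N(−d₂) − S·N(−d₁) = 104.996645 − 72.096039 = 32.900605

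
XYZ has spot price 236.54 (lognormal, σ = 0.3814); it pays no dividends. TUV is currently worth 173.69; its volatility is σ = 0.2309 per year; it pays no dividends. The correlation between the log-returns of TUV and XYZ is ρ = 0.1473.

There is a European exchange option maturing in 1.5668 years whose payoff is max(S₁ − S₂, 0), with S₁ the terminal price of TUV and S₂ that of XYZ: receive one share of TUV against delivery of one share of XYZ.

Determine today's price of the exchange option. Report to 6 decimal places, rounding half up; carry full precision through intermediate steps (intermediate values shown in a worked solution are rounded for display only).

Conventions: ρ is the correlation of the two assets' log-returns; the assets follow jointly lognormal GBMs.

σ_eff = √(σ₁² + σ₂² − 2ρσ₁σ₂) = √(0.2309² + 0.3814² − 2·0.1473·0.2309·0.3814) = 0.415736
d₁ = (ln(S₁/S₂) + (q₂ − q₁ + σ_eff²/2)T) / (σ_eff√T) = (ln(173.69/236.54) + (0.0 − 0.0 + 0.086418)·1.5668) / 0.520385 = -0.333301
d₂ = d₁ − σ_eff√T = -0.333301 − 0.520385 = -0.853686
N(d₁) = 0.369453,  N(d₂) = 0.196639
V = S₁·e^{−q₁T}·N(d₁) − S₂·e^{−q₂T}·N(d₂) = 64.170378 − 46.513095 = 17.657283
Key observation: the rate r is irrelevant here: denominating values in XYZ turns the exchange into a ratio option on S₁/S₂, and discounting at r drops out.

exchange price = 17.657283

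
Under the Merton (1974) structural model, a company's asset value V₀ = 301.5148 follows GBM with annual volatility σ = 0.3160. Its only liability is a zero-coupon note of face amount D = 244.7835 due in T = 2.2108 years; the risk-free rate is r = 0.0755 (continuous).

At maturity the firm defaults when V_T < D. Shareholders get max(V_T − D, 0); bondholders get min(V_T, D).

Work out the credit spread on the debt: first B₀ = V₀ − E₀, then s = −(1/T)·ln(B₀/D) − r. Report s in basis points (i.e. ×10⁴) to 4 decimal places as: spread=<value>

spread=314.5253

With assets at 301.5148 and a single debt payment of 244.7835 at 2.2108 years:
d₁ = [ln(V₀/D) + (r + σ²/2)T] / (σ√T)
   = [ln(301.5148/244.7835) + (0.0755 + 0.5·0.3160²)·2.2108] / (0.3160·√2.2108)
   = [0.208445 + 0.277296] / 0.469853 = 1.033816
d₂ = d₁ − σ√T = 1.033816 − 0.469853 = 0.563963
N(d₁) = 0.849389,  N(d₂) = 0.713610,  e^(−rT) = 0.846271
E₀ = V₀·N(d₁) − D·e^(−rT)·N(d₂)
   = 301.5148·0.849389 − 244.7835·0.846271·0.713610 = 108.276626
B₀ = V₀ − E₀ = 301.5148 − 108.276626 = 193.238174
spread = −(1/T)·ln(B₀/D) − r = −(1/2.2108)·ln(193.238174/244.7835) − 0.0755 = 0.03145253
in basis points: 0.03145253 × 10⁴ = 314.5253 bp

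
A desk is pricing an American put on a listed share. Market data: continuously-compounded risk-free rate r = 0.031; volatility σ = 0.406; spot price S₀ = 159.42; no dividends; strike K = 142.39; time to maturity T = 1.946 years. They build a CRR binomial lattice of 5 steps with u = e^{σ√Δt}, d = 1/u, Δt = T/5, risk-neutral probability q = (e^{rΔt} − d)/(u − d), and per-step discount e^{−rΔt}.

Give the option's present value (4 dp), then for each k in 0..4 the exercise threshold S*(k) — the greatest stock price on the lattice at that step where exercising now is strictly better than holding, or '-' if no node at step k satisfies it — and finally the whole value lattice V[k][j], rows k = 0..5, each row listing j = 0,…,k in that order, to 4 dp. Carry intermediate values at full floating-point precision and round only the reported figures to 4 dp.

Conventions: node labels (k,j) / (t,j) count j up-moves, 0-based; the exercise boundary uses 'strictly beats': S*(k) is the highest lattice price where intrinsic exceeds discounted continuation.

price = 23.3342
boundary = - - - 74.5658 96.0596
tree:
23.3342
34.5180 10.8583
49.4321 17.9704 2.8196
67.8242 29.2064 5.2919 0.0000
84.5086 46.3304 9.9321 0.0000 0.0000
97.4599 67.8242 18.6410 0.0000 0.0000 0.0000

Δt=0.38920, u=1.28825, d=0.77625, q=0.46072, disc=e^(-rΔt)=0.98801
k=5 terminal: V=max(K-S,0) → 97.4599 67.8242 18.6410 0.0000 0.0000 0.0000
k=4: j=0 S=57.8814 intr=84.5086 cont=82.8010 V=84.5086[EX]; j=1 S=96.0596 intr=46.3304 cont=44.6228 V=46.3304[EX]; j=2 S=159.4200 intr=0.0000 cont=9.9321 V=9.9321[hold]; j=3 S=264.5726 intr=0.0000 cont=0.0000 V=0.0000[hold]; j=4 S=439.0833 intr=0.0000 cont=0.0000 V=0.0000[hold]  S*(4)=96.0596
k=3: j=0 S=74.5658 intr=67.8242 cont=66.1166 V=67.8242[EX]; j=1 S=123.7490 intr=18.6410 cont=29.2064 V=29.2064[hold]; j=2 S=205.3732 intr=0.0000 cont=5.2919 V=5.2919[hold]; j=3 S=340.8363 intr=0.0000 cont=0.0000 V=0.0000[hold]  S*(3)=74.5658
k=2: j=0 S=96.0596 intr=46.3304 cont=49.4321 V=49.4321[hold]; j=1 S=159.4200 intr=0.0000 cont=17.9704 V=17.9704[hold]; j=2 S=264.5726 intr=0.0000 cont=2.8196 V=2.8196[hold]  S*(2)=-
k=1: j=0 S=123.7490 intr=18.6410 cont=34.5180 V=34.5180[hold]; j=1 S=205.3732 intr=0.0000 cont=10.8583 V=10.8583[hold]  S*(1)=-
k=0: j=0 S=159.4200 intr=0.0000 cont=23.3342 V=23.3342[hold]  S*(0)=-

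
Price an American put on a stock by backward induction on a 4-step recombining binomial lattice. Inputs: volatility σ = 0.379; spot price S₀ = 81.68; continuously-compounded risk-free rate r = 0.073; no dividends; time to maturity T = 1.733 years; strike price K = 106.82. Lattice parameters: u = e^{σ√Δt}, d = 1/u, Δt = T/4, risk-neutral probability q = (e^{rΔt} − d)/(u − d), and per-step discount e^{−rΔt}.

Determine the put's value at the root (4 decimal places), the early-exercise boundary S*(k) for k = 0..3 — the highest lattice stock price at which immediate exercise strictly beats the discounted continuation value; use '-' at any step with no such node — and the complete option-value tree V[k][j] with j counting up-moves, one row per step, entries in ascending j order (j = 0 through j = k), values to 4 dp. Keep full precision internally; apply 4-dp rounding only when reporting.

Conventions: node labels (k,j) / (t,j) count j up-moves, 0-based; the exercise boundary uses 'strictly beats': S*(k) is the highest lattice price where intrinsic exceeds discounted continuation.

price = 28.5042
boundary = - 63.6465 49.5945 63.6465
tree:
28.5042
43.1735 15.7598
57.2255 26.7435 5.8598
68.1750 43.1735 12.1374 0.0000
76.7072 57.2255 25.1400 0.0000 0.0000

params: Δt=0.43325 u=1.28334 d=0.77922 q=0.50170 e^(-rΔt)=0.96887
t_4 payoffs: 76.7072 57.2255 25.1400 0.0000 0.0000
t_3: node(3,0) S=38.6450 payoff=68.1750 vs cont=64.8495 → 68.1750 [stop]  node(3,1) S=63.6465 payoff=43.1735 vs cont=39.8479 → 43.1735 [stop]  node(3,2) S=104.8230 payoff=1.9970 vs cont=12.1374 → 12.1374 [wait]  node(3,3) S=172.6389 payoff=0.0000 vs cont=0.0000 → 0.0000 [wait]  ⇒ S*(3)=63.6465
t_2: node(2,0) S=49.5945 payoff=57.2255 vs cont=53.8999 → 57.2255 [stop]  node(2,1) S=81.6800 payoff=25.1400 vs cont=26.7435 → 26.7435 [wait]  node(2,2) S=134.5234 payoff=0.0000 vs cont=5.8598 → 5.8598 [wait]  ⇒ S*(2)=49.5945
t_1: node(1,0) S=63.6465 payoff=43.1735 vs cont=40.6273 → 43.1735 [stop]  node(1,1) S=104.8230 payoff=1.9970 vs cont=15.7598 → 15.7598 [wait]  ⇒ S*(1)=63.6465
t_0: node(0,0) S=81.6800 payoff=25.1400 vs cont=28.5042 → 28.5042 [wait]  ⇒ S*(0)=-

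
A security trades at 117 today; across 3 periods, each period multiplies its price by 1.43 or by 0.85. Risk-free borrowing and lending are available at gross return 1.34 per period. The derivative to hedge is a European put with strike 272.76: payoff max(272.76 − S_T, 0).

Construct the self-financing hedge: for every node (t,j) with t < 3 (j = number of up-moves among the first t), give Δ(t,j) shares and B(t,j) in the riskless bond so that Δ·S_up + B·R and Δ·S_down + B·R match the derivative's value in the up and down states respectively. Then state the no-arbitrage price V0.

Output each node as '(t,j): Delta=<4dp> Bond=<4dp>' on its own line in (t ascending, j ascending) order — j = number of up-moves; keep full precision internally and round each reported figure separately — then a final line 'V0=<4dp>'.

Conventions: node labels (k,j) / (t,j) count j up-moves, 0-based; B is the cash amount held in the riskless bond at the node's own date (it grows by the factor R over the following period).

Arbitrage-free pricing uses the up-move probability p* = (R−d)/(u−d) = 0.8448, discounting each step at R = 1.34.
Expiry values: V(3,0)=200.9074, V(3,1)=151.8785, V(3,2)=69.3947, V(3,3)=0.0000
  t=2,j=0: stock 84.5325 → up 120.8815 (V=151.8785), down 71.8526 (V=200.9074). Price 119.0197; hedge Δ=-1.0000, bond B=203.5522.
  t=2,j=1: stock 142.2135 → up 203.3653 (V=69.3947), down 120.8815 (V=151.8785). Price 61.3387; hedge Δ=-1.0000, bond B=203.5522.
  t=2,j=2: stock 239.2533 → up 342.1322 (V=0.0000), down 203.3653 (V=69.3947). Price 8.0359; hedge Δ=-0.5001, bond B=127.6820.
  t=1,j=0: stock 99.4500 → up 142.2135 (V=61.3387), down 84.5325 (V=119.0197). Price 52.4547; hedge Δ=-1.0000, bond B=151.9047.
  t=1,j=1: stock 167.3100 → up 239.2533 (V=8.0359), down 142.2135 (V=61.3387). Price 12.1694; hedge Δ=-0.5493, bond B=104.0708.
  t=0,j=0: stock 117.0000 → up 167.3100 (V=12.1694), down 99.4500 (V=52.4547). Price 13.7467; hedge Δ=-0.5937, bond B=83.2040.
Verification: the root portfolio costs Δ(0,0)·S0 + B(0,0) = 13.7467, matching V0.

(0,0): Delta=-0.5937 Bond=83.2040
(1,0): Delta=-1.0000 Bond=151.9047
(1,1): Delta=-0.5493 Bond=104.0708
(2,0): Delta=-1.0000 Bond=203.5522
(2,1): Delta=-1.0000 Bond=203.5522
(2,2): Delta=-0.5001 Bond=127.6820
V0=13.7467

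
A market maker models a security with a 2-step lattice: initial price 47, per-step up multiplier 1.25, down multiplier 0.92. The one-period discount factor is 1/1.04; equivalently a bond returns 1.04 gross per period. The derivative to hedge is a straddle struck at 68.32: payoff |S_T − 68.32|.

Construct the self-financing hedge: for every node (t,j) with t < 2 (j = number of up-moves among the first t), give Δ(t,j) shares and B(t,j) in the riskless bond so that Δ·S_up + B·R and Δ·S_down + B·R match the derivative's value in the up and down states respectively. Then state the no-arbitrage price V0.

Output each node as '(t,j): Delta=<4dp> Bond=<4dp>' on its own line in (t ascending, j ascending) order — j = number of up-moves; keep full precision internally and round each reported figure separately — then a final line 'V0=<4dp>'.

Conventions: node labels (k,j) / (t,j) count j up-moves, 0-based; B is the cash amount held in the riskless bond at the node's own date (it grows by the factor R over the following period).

No-arbitrage ⇒ martingale measure with p* = (R−d)/(u−d) = 0.3636.
At maturity the claim pays: V(2,0)=28.5392, V(2,1)=14.2700, V(2,2)=5.1175
  t=1,j=0: stock 43.2400 → up 54.0500 (V=14.2700), down 39.7808 (V=28.5392). Price 22.4523; hedge Δ=-1.0000, bond B=65.6923.
  t=1,j=1: stock 58.7500 → up 73.4375 (V=5.1175), down 54.0500 (V=14.2700). Price 10.5210; hedge Δ=-0.4721, bond B=38.2558.
  t=0,j=0: stock 47.0000 → up 58.7500 (V=10.5210), down 43.2400 (V=22.4523). Price 17.4170; hedge Δ=-0.7693, bond B=53.5725.
As a check, the time-0 holding Δ(0,0)·S0 + B(0,0) comes to 17.4170 — exactly V0.

(0,0): Delta=-0.7693 Bond=53.5725
(1,0): Delta=-1.0000 Bond=65.6923
(1,1): Delta=-0.4721 Bond=38.2558
V0=17.4170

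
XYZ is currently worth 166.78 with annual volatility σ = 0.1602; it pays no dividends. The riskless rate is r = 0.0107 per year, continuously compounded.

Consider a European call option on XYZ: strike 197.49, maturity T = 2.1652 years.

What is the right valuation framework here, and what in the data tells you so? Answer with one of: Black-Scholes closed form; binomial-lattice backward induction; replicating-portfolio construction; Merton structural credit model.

Key observation: everything needed for the exact continuous-time valuation of the European call on XYZ (strike 197.49) is given, and no feature rules the closed form out.

framework: Black-Scholes closed form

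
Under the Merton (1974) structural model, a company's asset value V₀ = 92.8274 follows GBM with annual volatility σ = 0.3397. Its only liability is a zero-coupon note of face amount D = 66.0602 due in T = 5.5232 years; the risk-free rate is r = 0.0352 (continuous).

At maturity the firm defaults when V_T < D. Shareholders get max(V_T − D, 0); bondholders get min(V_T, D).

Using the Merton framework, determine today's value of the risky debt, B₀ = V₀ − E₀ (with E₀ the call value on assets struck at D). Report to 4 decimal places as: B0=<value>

Work the structural quantities from V₀ = 92.8274 against face 66.0602:
d₁ = [ln(V₀/D) + (r + σ²/2)T] / (σ√T)
   = [ln(92.8274/66.0602) + (0.0352 + 0.5·0.3397²)·5.5232] / (0.3397·√5.5232)
   = [0.340175 + 0.513094] / 0.798346 = 1.068798
d₂ = d₁ − σ√T = 1.068798 − 0.798346 = 0.270452
N(d₁) = 0.857420,  N(d₂) = 0.606594,  e^(−rT) = 0.823315
E₀ = V₀·N(d₁) − D·e^(−rT)·N(d₂)
   = 92.8274·0.857420 − 66.0602·0.823315·0.606594 = 46.600402
B₀ = V₀ − E₀ = 92.8274 − 46.600402 = 46.226998

B0=46.2270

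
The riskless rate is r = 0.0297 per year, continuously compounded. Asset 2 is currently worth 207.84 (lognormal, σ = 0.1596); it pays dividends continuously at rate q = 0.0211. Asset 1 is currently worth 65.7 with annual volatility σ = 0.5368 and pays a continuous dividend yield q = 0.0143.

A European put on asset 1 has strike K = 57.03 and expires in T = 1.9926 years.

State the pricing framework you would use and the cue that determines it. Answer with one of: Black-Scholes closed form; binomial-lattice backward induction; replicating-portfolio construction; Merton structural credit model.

Key observation: the strike-57.03 put on asset 1 is European-exercise on a continuously-modelled lognormal underlying, so its value is a single closed-form evaluation.

framework: Black-Scholes closed form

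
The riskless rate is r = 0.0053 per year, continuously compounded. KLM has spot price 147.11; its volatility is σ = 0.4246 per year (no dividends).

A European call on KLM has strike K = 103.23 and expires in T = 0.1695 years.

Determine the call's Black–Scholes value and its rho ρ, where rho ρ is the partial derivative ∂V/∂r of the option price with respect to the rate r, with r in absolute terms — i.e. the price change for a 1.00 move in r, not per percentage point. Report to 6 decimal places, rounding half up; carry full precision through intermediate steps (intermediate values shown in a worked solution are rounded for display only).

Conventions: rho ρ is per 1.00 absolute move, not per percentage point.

σ√T = 0.4246·√0.1695 = 0.174809
d₁ = (ln(S/K) + (r+σ²/2)T) / (σ√T) = (ln(147.11/103.23) + (0.0053+0.4246²/2)·0.1695) / 0.174809 = (0.354221 + 0.016178) / 0.174809 = 2.118871
d₂ = d₁ − σ√T = 2.118871 − 0.174809 = 1.944062
e^{−rT} = 0.999102
N(d₁) = 0.982949,  N(d₂) = 0.974056
Call price V = S·N(d₁) − K·e^{−rT}·N(d₂) = 144.601674 − 100.461509 = 44.140164
ρ = K·T·e^{−rT}·N(d₂) = 17.028226

price = 44.140164
ρ = 17.028226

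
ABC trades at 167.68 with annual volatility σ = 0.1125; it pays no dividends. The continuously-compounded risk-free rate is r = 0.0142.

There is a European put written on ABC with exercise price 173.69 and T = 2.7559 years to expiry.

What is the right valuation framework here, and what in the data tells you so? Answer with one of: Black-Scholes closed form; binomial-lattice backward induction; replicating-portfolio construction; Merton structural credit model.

framework: Black-Scholes closed form

Key observation: a European claim on ABC (strike 173.69) — a lognormal (GBM) underlying with constant rate and volatility — has an exact closed-form value; no lattice or capital structure is involved.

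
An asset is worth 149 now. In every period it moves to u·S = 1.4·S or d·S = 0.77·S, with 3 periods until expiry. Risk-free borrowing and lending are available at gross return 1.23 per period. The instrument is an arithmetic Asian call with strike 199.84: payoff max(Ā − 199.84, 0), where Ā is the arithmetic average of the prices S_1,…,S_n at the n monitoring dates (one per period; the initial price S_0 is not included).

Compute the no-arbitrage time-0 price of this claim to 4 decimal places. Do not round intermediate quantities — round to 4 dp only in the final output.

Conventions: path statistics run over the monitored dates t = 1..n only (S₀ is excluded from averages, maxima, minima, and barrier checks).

Risk-neutral up-probability p* = (R−d)/(u−d) = (1.23−0.77)/(1.4−0.77) = 0.7302; the claim prices as the p*-weighted sum of path payoffs discounted by R^3.
Enumerate all 2^3 = 8 price paths (U = up ×1.4, D = down ×0.77); each path with k up-moves has probability p*^k·(1−p*)^(3−k).
DDD: Ā=90.3652, payoff=0.0000, prob=0.019648
UDD: Ā=164.3003, payoff=0.0000, prob=0.053166
DUD: Ā=133.0103, payoff=0.0000, prob=0.053166
UUD: Ā=241.8369, payoff=41.9969, prob=0.143861
DDU: Ā=108.9170, payoff=0.0000, prob=0.053166
UDU: Ā=198.0309, payoff=0.0000, prob=0.143861
DUU: Ā=166.7409, payoff=0.0000, prob=0.143861
UUU: Ā=303.1653, payoff=103.3253, prob=0.389271
Price = Σ prob·payoff / R^3 = 46.263256 / 1.860867 = 24.8611

price = 24.8611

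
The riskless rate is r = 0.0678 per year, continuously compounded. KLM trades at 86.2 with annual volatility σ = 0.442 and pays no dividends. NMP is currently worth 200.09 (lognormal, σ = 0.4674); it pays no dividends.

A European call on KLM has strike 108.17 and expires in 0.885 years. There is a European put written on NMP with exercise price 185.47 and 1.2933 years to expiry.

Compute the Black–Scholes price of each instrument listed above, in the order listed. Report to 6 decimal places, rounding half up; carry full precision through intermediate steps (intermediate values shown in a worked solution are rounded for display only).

price(KLM call K=108.17) = 8.863907
price(NMP put K=185.47) = 25.450653

[KLM call K=108.17]
σ√T = 0.442·√0.885 = 0.415809
d₁ = (ln(S/K) + (r+σ²/2)T) / (σ√T) = (ln(86.2/108.17) + (0.0678+0.442²/2)·0.885) / 0.415809 = (-0.227034 + 0.146452) / 0.415809 = -0.193796
d₂ = d₁ − σ√T = -0.193796 − 0.415809 = -0.609605
e^{−rT} = 0.941762
N(d₁) = 0.423168,  N(d₂) = 0.271062
price = S·N(d₁) − K·e^{−rT}·N(d₂) = 36.477050 − 27.613143 = 8.863907
[NMP put K=185.47]
σ√T = 0.4674·√1.2933 = 0.531543
d₁ = (ln(S/K) + (r+σ²/2)T) / (σ√T) = (ln(200.09/185.47) + (0.0678+0.4674²/2)·1.2933) / 0.531543 = (0.075874 + 0.228955) / 0.531543 = 0.573479
d₂ = d₁ − σ√T = 0.573479 − 0.531543 = 0.041936
e^{−rT} = 0.916049
N(−d₁) = 0.283160,  N(−d₂) = 0.483275
price = K·e^{−rT}·N(−d₂) − S·N(−d₁) = 82.108166 − 56.657513 = 25.450653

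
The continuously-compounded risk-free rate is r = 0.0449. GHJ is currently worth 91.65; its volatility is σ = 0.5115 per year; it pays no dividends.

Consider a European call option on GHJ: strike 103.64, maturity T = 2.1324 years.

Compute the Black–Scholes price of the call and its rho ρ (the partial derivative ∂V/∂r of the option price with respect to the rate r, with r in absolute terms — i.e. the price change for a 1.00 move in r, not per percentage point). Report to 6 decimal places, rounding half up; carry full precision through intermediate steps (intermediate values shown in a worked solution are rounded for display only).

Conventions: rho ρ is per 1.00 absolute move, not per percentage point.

price = 25.809726
ρ = 68.469970

σ√T = 0.5115·√2.1324 = 0.746930
d₁ = (ln(S/K) + (r+σ²/2)T) / (σ√T) = (ln(91.65/103.64) + (0.0449+0.5115²/2)·2.1324) / 0.746930 = (-0.122946 + 0.374697) / 0.746930 = 0.337047
d₂ = d₁ − σ√T = 0.337047 − 0.746930 = -0.409883
e^{−rT} = 0.908696
N(d₁) = 0.631959,  N(d₂) = 0.340946
Call price V = S·N(d₁) − K·e^{−rT}·N(d₂) = 57.919072 − 32.109346 = 25.809726
ρ = K·T·e^{−rT}·N(d₂) = 68.469970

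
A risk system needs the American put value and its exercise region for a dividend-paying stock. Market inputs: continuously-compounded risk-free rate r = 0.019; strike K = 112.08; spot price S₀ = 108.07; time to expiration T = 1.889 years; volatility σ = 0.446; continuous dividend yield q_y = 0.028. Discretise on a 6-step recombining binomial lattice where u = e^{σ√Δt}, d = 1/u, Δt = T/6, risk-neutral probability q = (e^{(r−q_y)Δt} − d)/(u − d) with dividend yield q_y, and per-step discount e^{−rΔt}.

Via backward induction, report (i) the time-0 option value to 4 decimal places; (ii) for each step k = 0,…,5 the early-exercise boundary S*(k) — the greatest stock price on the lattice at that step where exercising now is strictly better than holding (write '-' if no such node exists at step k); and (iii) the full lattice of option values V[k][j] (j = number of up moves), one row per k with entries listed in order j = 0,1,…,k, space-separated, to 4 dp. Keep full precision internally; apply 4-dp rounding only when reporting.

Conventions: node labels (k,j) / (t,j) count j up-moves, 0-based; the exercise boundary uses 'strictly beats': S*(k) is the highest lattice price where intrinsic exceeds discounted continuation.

price = 27.9228
boundary = - - - 51.0103 65.5149 51.0103
tree:
27.9228
37.5484 15.6632
48.8585 23.2092 5.9658
61.0697 33.4921 10.0204 0.7211
72.3631 46.5651 16.7803 1.2776 0.0000
81.1562 61.0697 28.0061 2.2634 0.0000 0.0000
88.0026 72.3631 46.5651 4.0100 0.0000 0.0000 0.0000

Δt=0.31483  u=1.28435  d=0.77861  q=0.43217  discount=0.99404
step 6 (expiry): payoffs max(K−S,0) = 88.0026 72.3631 46.5651 4.0100 0.0000 0.0000 0.0000
step 5: (k=5,j=0): S=30.9238, K−S=81.1562, hold=80.7592 ⇒ V=81.1562 exercise | (k=5,j=1): S=51.0103, K−S=61.0697, hold=60.8490 ⇒ V=61.0697 exercise | (k=5,j=2): S=84.1439, K−S=27.9361, hold=28.0061 ⇒ V=28.0061 continue | (k=5,j=3): S=138.7994, K−S=0.0000, hold=2.2634 ⇒ V=2.2634 continue | (k=5,j=4): S=228.9563, K−S=0.0000, hold=0.0000 ⇒ V=0.0000 continue | (k=5,j=5): S=377.6744, K−S=0.0000, hold=0.0000 ⇒ V=0.0000 continue  boundary S*=51.0103
step 4: (k=4,j=0): S=39.7169, K−S=72.3631, hold=72.0432 ⇒ V=72.3631 exercise | (k=4,j=1): S=65.5149, K−S=46.5651, hold=46.5017 ⇒ V=46.5651 exercise | (k=4,j=2): S=108.0700, K−S=4.0100, hold=16.7803 ⇒ V=16.7803 continue | (k=4,j=3): S=178.2667, K−S=0.0000, hold=1.2776 ⇒ V=1.2776 continue | (k=4,j=4): S=294.0594, K−S=0.0000, hold=0.0000 ⇒ V=0.0000 continue  boundary S*=65.5149
step 3: (k=3,j=0): S=51.0103, K−S=61.0697, hold=60.8490 ⇒ V=61.0697 exercise | (k=3,j=1): S=84.1439, K−S=27.9361, hold=33.4921 ⇒ V=33.4921 continue | (k=3,j=2): S=138.7994, K−S=0.0000, hold=10.0204 ⇒ V=10.0204 continue | (k=3,j=3): S=228.9563, K−S=0.0000, hold=0.7211 ⇒ V=0.7211 continue  boundary S*=51.0103
step 2: (k=2,j=0): S=65.5149, K−S=46.5651, hold=48.8585 ⇒ V=48.8585 continue | (k=2,j=1): S=108.0700, K−S=4.0100, hold=23.2092 ⇒ V=23.2092 continue | (k=2,j=2): S=178.2667, K−S=0.0000, hold=5.9658 ⇒ V=5.9658 continue  boundary S*=-
step 1: (k=1,j=0): S=84.1439, K−S=27.9361, hold=37.5484 ⇒ V=37.5484 continue | (k=1,j=1): S=138.7994, K−S=0.0000, hold=15.6632 ⇒ V=15.6632 continue  boundary S*=-
step 0: (k=0,j=0): S=108.0700, K−S=4.0100, hold=27.9228 ⇒ V=27.9228 continue  boundary S*=-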